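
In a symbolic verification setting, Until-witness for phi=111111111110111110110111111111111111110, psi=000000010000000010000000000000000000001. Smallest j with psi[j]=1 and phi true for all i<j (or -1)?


(phi U psi) at 0: need smallest j with psi[j]=1 and phi[i]=1 for all i in [0,j).
Scan from step 0:
  step 0: phi=1, psi=0 -> continue
  step 1: phi=1, psi=0 -> continue
  step 2: phi=1, psi=0 -> continue
  step 3: phi=1, psi=0 -> continue
  step 7: psi=1 and phi held for [0,7) -> witness found
Witness step = 7

7


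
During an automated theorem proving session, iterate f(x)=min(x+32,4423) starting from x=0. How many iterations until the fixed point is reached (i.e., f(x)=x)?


Step 1: x=0, cap=4423, increment=32
Step 2: x grows by 32 each step until capped at 4423; fixed point is x=4423
Step 3: iterations = ceil(4423/32) = 139

139


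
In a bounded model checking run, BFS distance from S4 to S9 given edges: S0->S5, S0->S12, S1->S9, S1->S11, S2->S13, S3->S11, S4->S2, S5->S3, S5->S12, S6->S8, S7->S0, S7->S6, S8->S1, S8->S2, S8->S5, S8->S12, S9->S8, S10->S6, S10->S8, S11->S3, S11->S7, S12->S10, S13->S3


BFS layer-by-layer from S4:
  dist 0: {S4}
  dist 1: {S2}
  dist 2: {S13}
  dist 3: {S3}
  dist 4: {S11}
  dist 5: {S7}
  dist 6: {S0, S6}
  dist 7: {S5, S8, S12}
  dist 8: {S1, S10}
  dist 9: {S9}
  -> S9 reached at distance 9
Shortest path length = 9

9


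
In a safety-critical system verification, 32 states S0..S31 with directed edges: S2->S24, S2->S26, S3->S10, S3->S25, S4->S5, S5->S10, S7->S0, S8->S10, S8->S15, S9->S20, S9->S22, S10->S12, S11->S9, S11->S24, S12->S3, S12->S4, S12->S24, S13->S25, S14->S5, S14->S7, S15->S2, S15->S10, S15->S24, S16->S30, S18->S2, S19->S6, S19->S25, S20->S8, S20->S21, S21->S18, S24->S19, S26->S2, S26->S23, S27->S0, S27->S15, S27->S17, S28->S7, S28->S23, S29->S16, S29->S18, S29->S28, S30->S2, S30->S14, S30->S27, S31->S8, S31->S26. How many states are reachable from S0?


BFS from S0:
  layer 0: {S0}
Reachable set: {S0}
Count = 1

1


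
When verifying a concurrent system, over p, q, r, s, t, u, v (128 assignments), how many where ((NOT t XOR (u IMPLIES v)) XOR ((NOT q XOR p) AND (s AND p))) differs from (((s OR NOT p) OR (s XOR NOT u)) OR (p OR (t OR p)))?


F1 = ((NOT t XOR (u IMPLIES v)) XOR ((NOT q XOR p) AND (s AND p)))
F2 = (((s OR NOT p) OR (s XOR NOT u)) OR (p OR (t OR p)))
Evaluate both on each of 128 rows (bits = p,q,r,s,t,u,v):
  row 0 [0000000]: F1=0 F2=1 (differ) -> 1
  row 1 [0000001]: F1=0 F2=1 (differ) -> 1
  row 2 [0000010]: F1=1 F2=1 -> 0
  row 3 [0000011]: F1=0 F2=1 (differ) -> 1
  row 4 [0000100]: F1=1 F2=1 -> 0
  (every remaining row is evaluated the same way; all 128 results are listed next)
Full result column, 8 rows per line (p,q,r,s fixed per line; t,u,v runs 000..111 left to right):
  rows 0-7 [p,q,r,s=0000]: 11010010  (ones: 4)
  rows 8-15 [p,q,r,s=0001]: 11010010  (ones: 4)
  rows 16-23 [p,q,r,s=0010]: 11010010  (ones: 4)
  rows 24-31 [p,q,r,s=0011]: 11010010  (ones: 4)
  rows 32-39 [p,q,r,s=0100]: 11010010  (ones: 4)
  rows 40-47 [p,q,r,s=0101]: 11010010  (ones: 4)
  rows 48-55 [p,q,r,s=0110]: 11010010  (ones: 4)
  rows 56-63 [p,q,r,s=0111]: 11010010  (ones: 4)
  rows 64-71 [p,q,r,s=1000]: 11010010  (ones: 4)
  rows 72-79 [p,q,r,s=1001]: 11010010  (ones: 4)
  rows 80-87 [p,q,r,s=1010]: 11010010  (ones: 4)
  rows 88-95 [p,q,r,s=1011]: 11010010  (ones: 4)
  rows 96-103 [p,q,r,s=1100]: 11010010  (ones: 4)
  rows 104-111 [p,q,r,s=1101]: 00101101  (ones: 4)
  rows 112-119 [p,q,r,s=1110]: 11010010  (ones: 4)
  rows 120-127 [p,q,r,s=1111]: 00101101  (ones: 4)
Disagreements = 4+4+4+4+4+4+4+4+4+4+4+4+4+4+4+4 = 64

64


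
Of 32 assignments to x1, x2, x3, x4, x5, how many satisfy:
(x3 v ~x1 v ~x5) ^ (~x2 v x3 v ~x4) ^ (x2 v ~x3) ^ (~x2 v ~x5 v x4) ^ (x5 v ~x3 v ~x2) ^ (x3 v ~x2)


CNF with 6 clauses over 5 vars (32 assignments).
An assignment satisfies CNF iff every clause has >=1 true literal.
Check each row (bits = x1,x2,x3,x4,x5; clause T/F shown):
  row 0 [00000]: clauses=TTTTTT -> 1
  row 1 [00001]: clauses=TTTTTT -> 1
  row 2 [00010]: clauses=TTTTTT -> 1
  row 3 [00011]: clauses=TTTTTT -> 1
  row 4 [00100]: clauses=TTFTTT -> 0
  row 5 [00101]: clauses=TTFTTT -> 0
  row 6 [00110]: clauses=TTFTTT -> 0
  row 7 [00111]: clauses=TTFTTT -> 0
  row 8 [01000]: clauses=TTTTTF -> 0
  row 9 [01001]: clauses=TTTFTF -> 0
  row 10 [01010]: clauses=TFTTTF -> 0
  row 11 [01011]: clauses=TFTTTF -> 0
  row 12 [01100]: clauses=TTTTFT -> 0
  row 13 [01101]: clauses=TTTFTT -> 0
  row 14 [01110]: clauses=TTTTFT -> 0
  row 15 [01111]: clauses=TTTTTT -> 1
  row 16 [10000]: clauses=TTTTTT -> 1
  row 17 [10001]: clauses=FTTTTT -> 0
  row 18 [10010]: clauses=TTTTTT -> 1
  row 19 [10011]: clauses=FTTTTT -> 0
  row 20 [10100]: clauses=TTFTTT -> 0
  row 21 [10101]: clauses=TTFTTT -> 0
  row 22 [10110]: clauses=TTFTTT -> 0
  row 23 [10111]: clauses=TTFTTT -> 0
  row 24 [11000]: clauses=TTTTTF -> 0
  row 25 [11001]: clauses=FTTFTF -> 0
  row 26 [11010]: clauses=TFTTTF -> 0
  row 27 [11011]: clauses=FFTTTF -> 0
  row 28 [11100]: clauses=TTTTFT -> 0
  row 29 [11101]: clauses=TTTFTT -> 0
  row 30 [11110]: clauses=TTTTFT -> 0
  row 31 [11111]: clauses=TTTTTT -> 1
Full result column, 8 rows per line (x1,x2 fixed per line; x3,x4,x5 runs 000..111 left to right):
  rows 0-7 [x1,x2=00]: 11110000  (ones: 4)
  rows 8-15 [x1,x2=01]: 00000001  (ones: 1)
  rows 16-23 [x1,x2=10]: 10100000  (ones: 2)
  rows 24-31 [x1,x2=11]: 00000001  (ones: 1)
Satisfying assignments = 4+1+2+1 = 8

8


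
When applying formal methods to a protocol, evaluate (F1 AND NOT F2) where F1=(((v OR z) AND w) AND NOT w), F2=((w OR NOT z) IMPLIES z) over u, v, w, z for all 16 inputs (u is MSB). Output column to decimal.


F1 = (((v OR z) AND w) AND NOT w)
F2 = ((w OR NOT z) IMPLIES z)
Counterexample to F1=>F2 is where F1=1 and F2=0.
Evaluate each row (bits = u,v,w,z, MSB first):
  row 0 [0000]: F1=0 F2=0 -> F1&~F2 -> 0
  row 1 [0001]: F1=0 F2=1 -> F1&~F2 -> 0
  row 2 [0010]: F1=0 F2=0 -> F1&~F2 -> 0
  row 3 [0011]: F1=0 F2=1 -> F1&~F2 -> 0
  row 4 [0100]: F1=0 F2=0 -> F1&~F2 -> 0
  row 5 [0101]: F1=0 F2=1 -> F1&~F2 -> 0
  row 6 [0110]: F1=0 F2=0 -> F1&~F2 -> 0
  row 7 [0111]: F1=0 F2=1 -> F1&~F2 -> 0
  row 8 [1000]: F1=0 F2=0 -> F1&~F2 -> 0
  row 9 [1001]: F1=0 F2=1 -> F1&~F2 -> 0
  row 10 [1010]: F1=0 F2=0 -> F1&~F2 -> 0
  row 11 [1011]: F1=0 F2=1 -> F1&~F2 -> 0
  row 12 [1100]: F1=0 F2=0 -> F1&~F2 -> 0
  row 13 [1101]: F1=0 F2=1 -> F1&~F2 -> 0
  row 14 [1110]: F1=0 F2=0 -> F1&~F2 -> 0
  row 15 [1111]: F1=0 F2=1 -> F1&~F2 -> 0
Full result column, 4 rows per line (u,v fixed per line; w,z runs 00..11 left to right):
  rows 0-3 [u,v=00]: 0000  = hex 0
  rows 4-7 [u,v=01]: 0000  = hex 0
  rows 8-11 [u,v=10]: 0000  = hex 0
  rows 12-15 [u,v=11]: 0000  = hex 0
Counterexample vector (row 0 .. row 15) = 0000000000000000
Output column grouped in 4s = 0000 0000 0000 0000 = 0x0000
Convert to decimal digit by digit (value = value*16 + digit):
  0 -> 0
  0*16 + 0 = 0
  0*16 + 0 = 0
  0*16 + 0 = 0
Decimal = 0

0


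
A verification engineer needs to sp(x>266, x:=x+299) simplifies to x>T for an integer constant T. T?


Formula: sp(P, x:=E) = exists old_x. (x = E[old_x/x]) AND P[old_x/x] (old_x is the value of x before the assignment; eliminate old_x by solving x = E[old_x/x] for old_x)
Step 1: Precondition P: x>266, i.e. old_x > 266
Step 2: Assignment gives x = old_x + 299, so old_x = x - 299
Step 3: Substitute into P: x - 299 > 266
Step 4: Simplify: x > 266+299 = 565

565


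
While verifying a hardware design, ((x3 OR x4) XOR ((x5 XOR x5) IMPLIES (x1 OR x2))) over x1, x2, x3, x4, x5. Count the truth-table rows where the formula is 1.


Formula: ((x3 OR x4) XOR ((x5 XOR x5) IMPLIES (x1 OR x2))) over 5 vars (32 rows)
Evaluate each row (x1, x2, x3, x4, x5 as bits, MSB first):
  row 0 [00000]: ((0 OR 0) XOR ((0 XOR 0) IMPLIES (0 OR 0))) -> 1
  row 1 [00001]: ((0 OR 0) XOR ((1 XOR 1) IMPLIES (0 OR 0))) -> 1
  row 2 [00010]: ((0 OR 1) XOR ((0 XOR 0) IMPLIES (0 OR 0))) -> 0
  row 3 [00011]: ((0 OR 1) XOR ((1 XOR 1) IMPLIES (0 OR 0))) -> 0
  row 4 [00100]: ((1 OR 0) XOR ((0 XOR 0) IMPLIES (0 OR 0))) -> 0
  row 5 [00101]: ((1 OR 0) XOR ((1 XOR 1) IMPLIES (0 OR 0))) -> 0
  row 6 [00110]: ((1 OR 1) XOR ((0 XOR 0) IMPLIES (0 OR 0))) -> 0
  row 7 [00111]: ((1 OR 1) XOR ((1 XOR 1) IMPLIES (0 OR 0))) -> 0
  row 8 [01000]: ((0 OR 0) XOR ((0 XOR 0) IMPLIES (0 OR 1))) -> 1
  row 9 [01001]: ((0 OR 0) XOR ((1 XOR 1) IMPLIES (0 OR 1))) -> 1
  row 10 [01010]: ((0 OR 1) XOR ((0 XOR 0) IMPLIES (0 OR 1))) -> 0
  row 11 [01011]: ((0 OR 1) XOR ((1 XOR 1) IMPLIES (0 OR 1))) -> 0
  row 12 [01100]: ((1 OR 0) XOR ((0 XOR 0) IMPLIES (0 OR 1))) -> 0
  row 13 [01101]: ((1 OR 0) XOR ((1 XOR 1) IMPLIES (0 OR 1))) -> 0
  row 14 [01110]: ((1 OR 1) XOR ((0 XOR 0) IMPLIES (0 OR 1))) -> 0
  row 15 [01111]: ((1 OR 1) XOR ((1 XOR 1) IMPLIES (0 OR 1))) -> 0
  row 16 [10000]: ((0 OR 0) XOR ((0 XOR 0) IMPLIES (1 OR 0))) -> 1
  row 17 [10001]: ((0 OR 0) XOR ((1 XOR 1) IMPLIES (1 OR 0))) -> 1
  row 18 [10010]: ((0 OR 1) XOR ((0 XOR 0) IMPLIES (1 OR 0))) -> 0
  row 19 [10011]: ((0 OR 1) XOR ((1 XOR 1) IMPLIES (1 OR 0))) -> 0
  row 20 [10100]: ((1 OR 0) XOR ((0 XOR 0) IMPLIES (1 OR 0))) -> 0
  row 21 [10101]: ((1 OR 0) XOR ((1 XOR 1) IMPLIES (1 OR 0))) -> 0
  row 22 [10110]: ((1 OR 1) XOR ((0 XOR 0) IMPLIES (1 OR 0))) -> 0
  row 23 [10111]: ((1 OR 1) XOR ((1 XOR 1) IMPLIES (1 OR 0))) -> 0
  row 24 [11000]: ((0 OR 0) XOR ((0 XOR 0) IMPLIES (1 OR 1))) -> 1
  row 25 [11001]: ((0 OR 0) XOR ((1 XOR 1) IMPLIES (1 OR 1))) -> 1
  row 26 [11010]: ((0 OR 1) XOR ((0 XOR 0) IMPLIES (1 OR 1))) -> 0
  row 27 [11011]: ((0 OR 1) XOR ((1 XOR 1) IMPLIES (1 OR 1))) -> 0
  row 28 [11100]: ((1 OR 0) XOR ((0 XOR 0) IMPLIES (1 OR 1))) -> 0
  row 29 [11101]: ((1 OR 0) XOR ((1 XOR 1) IMPLIES (1 OR 1))) -> 0
  row 30 [11110]: ((1 OR 1) XOR ((0 XOR 0) IMPLIES (1 OR 1))) -> 0
  row 31 [11111]: ((1 OR 1) XOR ((1 XOR 1) IMPLIES (1 OR 1))) -> 0
Full result column, 8 rows per line (x1,x2 fixed per line; x3,x4,x5 runs 000..111 left to right):
  rows 0-7 [x1,x2=00]: 11000000  (ones: 2)
  rows 8-15 [x1,x2=01]: 11000000  (ones: 2)
  rows 16-23 [x1,x2=10]: 11000000  (ones: 2)
  rows 24-31 [x1,x2=11]: 11000000  (ones: 2)
Count of 1-rows = 2+2+2+2 = 8

8


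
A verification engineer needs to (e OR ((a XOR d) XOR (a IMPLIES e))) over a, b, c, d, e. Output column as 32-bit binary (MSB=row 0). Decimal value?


Formula: (e OR ((a XOR d) XOR (a IMPLIES e))) over a, b, c, d, e (32 rows)
Evaluate each row (bits = a,b,c,d,e, MSB first):
  row 0 [00000]: (0 OR ((0 XOR 0) XOR (0 IMPLIES 0))) -> 1
  row 1 [00001]: (1 OR ((0 XOR 0) XOR (0 IMPLIES 1))) -> 1
  row 2 [00010]: (0 OR ((0 XOR 1) XOR (0 IMPLIES 0))) -> 0
  row 3 [00011]: (1 OR ((0 XOR 1) XOR (0 IMPLIES 1))) -> 1
  row 4 [00100]: (0 OR ((0 XOR 0) XOR (0 IMPLIES 0))) -> 1
  row 5 [00101]: (1 OR ((0 XOR 0) XOR (0 IMPLIES 1))) -> 1
  row 6 [00110]: (0 OR ((0 XOR 1) XOR (0 IMPLIES 0))) -> 0
  row 7 [00111]: (1 OR ((0 XOR 1) XOR (0 IMPLIES 1))) -> 1
  row 8 [01000]: (0 OR ((0 XOR 0) XOR (0 IMPLIES 0))) -> 1
  row 9 [01001]: (1 OR ((0 XOR 0) XOR (0 IMPLIES 1))) -> 1
  row 10 [01010]: (0 OR ((0 XOR 1) XOR (0 IMPLIES 0))) -> 0
  row 11 [01011]: (1 OR ((0 XOR 1) XOR (0 IMPLIES 1))) -> 1
  row 12 [01100]: (0 OR ((0 XOR 0) XOR (0 IMPLIES 0))) -> 1
  row 13 [01101]: (1 OR ((0 XOR 0) XOR (0 IMPLIES 1))) -> 1
  row 14 [01110]: (0 OR ((0 XOR 1) XOR (0 IMPLIES 0))) -> 0
  row 15 [01111]: (1 OR ((0 XOR 1) XOR (0 IMPLIES 1))) -> 1
  row 16 [10000]: (0 OR ((1 XOR 0) XOR (1 IMPLIES 0))) -> 1
  row 17 [10001]: (1 OR ((1 XOR 0) XOR (1 IMPLIES 1))) -> 1
  row 18 [10010]: (0 OR ((1 XOR 1) XOR (1 IMPLIES 0))) -> 0
  row 19 [10011]: (1 OR ((1 XOR 1) XOR (1 IMPLIES 1))) -> 1
  row 20 [10100]: (0 OR ((1 XOR 0) XOR (1 IMPLIES 0))) -> 1
  row 21 [10101]: (1 OR ((1 XOR 0) XOR (1 IMPLIES 1))) -> 1
  row 22 [10110]: (0 OR ((1 XOR 1) XOR (1 IMPLIES 0))) -> 0
  row 23 [10111]: (1 OR ((1 XOR 1) XOR (1 IMPLIES 1))) -> 1
  row 24 [11000]: (0 OR ((1 XOR 0) XOR (1 IMPLIES 0))) -> 1
  row 25 [11001]: (1 OR ((1 XOR 0) XOR (1 IMPLIES 1))) -> 1
  row 26 [11010]: (0 OR ((1 XOR 1) XOR (1 IMPLIES 0))) -> 0
  row 27 [11011]: (1 OR ((1 XOR 1) XOR (1 IMPLIES 1))) -> 1
  row 28 [11100]: (0 OR ((1 XOR 0) XOR (1 IMPLIES 0))) -> 1
  row 29 [11101]: (1 OR ((1 XOR 0) XOR (1 IMPLIES 1))) -> 1
  row 30 [11110]: (0 OR ((1 XOR 1) XOR (1 IMPLIES 0))) -> 0
  row 31 [11111]: (1 OR ((1 XOR 1) XOR (1 IMPLIES 1))) -> 1
Full result column, 4 rows per line (a,b,c fixed per line; d,e runs 00..11 left to right):
  rows 0-3 [a,b,c=000]: 1101  = hex D
  rows 4-7 [a,b,c=001]: 1101  = hex D
  rows 8-11 [a,b,c=010]: 1101  = hex D
  rows 12-15 [a,b,c=011]: 1101  = hex D
  rows 16-19 [a,b,c=100]: 1101  = hex D
  rows 20-23 [a,b,c=101]: 1101  = hex D
  rows 24-27 [a,b,c=110]: 1101  = hex D
  rows 28-31 [a,b,c=111]: 1101  = hex D
Output column (row 0 .. row 31) = 11011101110111011101110111011101
Output column grouped in 4s = 1101 1101 1101 1101 1101 1101 1101 1101 = 0xDDDDDDDD
Convert to decimal digit by digit (value = value*16 + digit):
  D -> 13
  13*16 + 13 (D) = 221
  221*16 + 13 (D) = 3549
  3549*16 + 13 (D) = 56797
  56797*16 + 13 (D) = 908765
  908765*16 + 13 (D) = 14540253
  14540253*16 + 13 (D) = 232644061
  232644061*16 + 13 (D) = 3722304989
Decimal = 3722304989

3722304989


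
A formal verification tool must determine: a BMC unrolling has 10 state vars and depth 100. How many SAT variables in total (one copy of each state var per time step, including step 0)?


BMC unrolls to depth k, creating one copy of each state var for steps 0..k.
Step count = 100 + 1 = 101 (steps 0 through 100)
Vars per step = 10
Total = 10 * 101 = 1010

1010


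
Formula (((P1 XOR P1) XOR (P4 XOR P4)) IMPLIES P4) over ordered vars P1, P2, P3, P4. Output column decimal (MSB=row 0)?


Formula: (((P1 XOR P1) XOR (P4 XOR P4)) IMPLIES P4) over P1, P2, P3, P4 (16 rows)
Evaluate each row (bits = P1,P2,P3,P4, MSB first):
  row 0 [0000]: (((0 XOR 0) XOR (0 XOR 0)) IMPLIES 0) -> 1
  row 1 [0001]: (((0 XOR 0) XOR (1 XOR 1)) IMPLIES 1) -> 1
  row 2 [0010]: (((0 XOR 0) XOR (0 XOR 0)) IMPLIES 0) -> 1
  row 3 [0011]: (((0 XOR 0) XOR (1 XOR 1)) IMPLIES 1) -> 1
  row 4 [0100]: (((0 XOR 0) XOR (0 XOR 0)) IMPLIES 0) -> 1
  row 5 [0101]: (((0 XOR 0) XOR (1 XOR 1)) IMPLIES 1) -> 1
  row 6 [0110]: (((0 XOR 0) XOR (0 XOR 0)) IMPLIES 0) -> 1
  row 7 [0111]: (((0 XOR 0) XOR (1 XOR 1)) IMPLIES 1) -> 1
  row 8 [1000]: (((1 XOR 1) XOR (0 XOR 0)) IMPLIES 0) -> 1
  row 9 [1001]: (((1 XOR 1) XOR (1 XOR 1)) IMPLIES 1) -> 1
  row 10 [1010]: (((1 XOR 1) XOR (0 XOR 0)) IMPLIES 0) -> 1
  row 11 [1011]: (((1 XOR 1) XOR (1 XOR 1)) IMPLIES 1) -> 1
  row 12 [1100]: (((1 XOR 1) XOR (0 XOR 0)) IMPLIES 0) -> 1
  row 13 [1101]: (((1 XOR 1) XOR (1 XOR 1)) IMPLIES 1) -> 1
  row 14 [1110]: (((1 XOR 1) XOR (0 XOR 0)) IMPLIES 0) -> 1
  row 15 [1111]: (((1 XOR 1) XOR (1 XOR 1)) IMPLIES 1) -> 1
Full result column, 4 rows per line (P1,P2 fixed per line; P3,P4 runs 00..11 left to right):
  rows 0-3 [P1,P2=00]: 1111  = hex F
  rows 4-7 [P1,P2=01]: 1111  = hex F
  rows 8-11 [P1,P2=10]: 1111  = hex F
  rows 12-15 [P1,P2=11]: 1111  = hex F
Output column (row 0 .. row 15) = 1111111111111111
Output column grouped in 4s = 1111 1111 1111 1111 = 0xFFFF
Convert to decimal digit by digit (value = value*16 + digit):
  F -> 15
  15*16 + 15 (F) = 255
  255*16 + 15 (F) = 4095
  4095*16 + 15 (F) = 65535
Decimal = 65535

65535


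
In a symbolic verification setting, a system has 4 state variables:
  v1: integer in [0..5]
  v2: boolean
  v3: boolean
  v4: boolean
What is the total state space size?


State space = product of domain sizes of all variables.
Domain sizes:
  v1 (integer in [0..5]): 6
  v2 (boolean): 2
  v3 (boolean): 2
  v4 (boolean): 2
Product = 6 * 2 * 2 * 2 = 48

48


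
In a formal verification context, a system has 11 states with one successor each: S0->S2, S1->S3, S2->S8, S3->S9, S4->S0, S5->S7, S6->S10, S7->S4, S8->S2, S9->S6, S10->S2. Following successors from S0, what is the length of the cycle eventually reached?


Trace from S0 until a state repeats:
  S0 -> S2 -> S8 -> S2
S2 first seen at step 1, revisited at step 3.
Cycle length = 3 - 1 = 2

2


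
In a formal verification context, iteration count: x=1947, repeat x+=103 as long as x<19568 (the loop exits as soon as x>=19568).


Step 1: x goes from 1947 toward 19568 by 103; the body runs while x<19568, so iterations = ceil((bound-start)/step)
Step 2: Distance=17621
Step 3: ceil(17621/103)=172

172


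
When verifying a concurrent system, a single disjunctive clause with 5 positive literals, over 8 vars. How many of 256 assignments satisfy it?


Step 1: Total=2^8=256
Step 2: Unsat when all 5 false: 2^3=8
Step 3: Sat=256-8=248

248


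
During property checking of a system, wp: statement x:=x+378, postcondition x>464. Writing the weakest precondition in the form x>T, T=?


Formula: wp(x:=E, P) = P[E/x] (substitute E for x in postcondition)
Step 1: Postcondition: x>464
Step 2: Substitute x+378 for x: x+378>464
Step 3: Solve for x: x > 464-378 = 86

86


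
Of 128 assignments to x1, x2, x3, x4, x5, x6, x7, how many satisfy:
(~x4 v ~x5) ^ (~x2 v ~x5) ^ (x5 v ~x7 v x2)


CNF with 3 clauses over 7 vars (128 assignments).
An assignment satisfies CNF iff every clause has >=1 true literal.
Check each row (bits = x1,x2,x3,x4,x5,x6,x7; clause T/F shown):
  row 0 [0000000]: clauses=TTT -> 1
  row 1 [0000001]: clauses=TTF -> 0
  row 2 [0000010]: clauses=TTT -> 1
  row 3 [0000011]: clauses=TTF -> 0
  row 4 [0000100]: clauses=TTT -> 1
  (every remaining row is evaluated the same way; all 128 results are listed next)
Full result column, 8 rows per line (x1,x2,x3,x4 fixed per line; x5,x6,x7 runs 000..111 left to right):
  rows 0-7 [x1,x2,x3,x4=0000]: 10101111  (ones: 6)
  rows 8-15 [x1,x2,x3,x4=0001]: 10100000  (ones: 2)
  rows 16-23 [x1,x2,x3,x4=0010]: 10101111  (ones: 6)
  rows 24-31 [x1,x2,x3,x4=0011]: 10100000  (ones: 2)
  rows 32-39 [x1,x2,x3,x4=0100]: 11110000  (ones: 4)
  rows 40-47 [x1,x2,x3,x4=0101]: 11110000  (ones: 4)
  rows 48-55 [x1,x2,x3,x4=0110]: 11110000  (ones: 4)
  rows 56-63 [x1,x2,x3,x4=0111]: 11110000  (ones: 4)
  rows 64-71 [x1,x2,x3,x4=1000]: 10101111  (ones: 6)
  rows 72-79 [x1,x2,x3,x4=1001]: 10100000  (ones: 2)
  rows 80-87 [x1,x2,x3,x4=1010]: 10101111  (ones: 6)
  rows 88-95 [x1,x2,x3,x4=1011]: 10100000  (ones: 2)
  rows 96-103 [x1,x2,x3,x4=1100]: 11110000  (ones: 4)
  rows 104-111 [x1,x2,x3,x4=1101]: 11110000  (ones: 4)
  rows 112-119 [x1,x2,x3,x4=1110]: 11110000  (ones: 4)
  rows 120-127 [x1,x2,x3,x4=1111]: 11110000  (ones: 4)
Satisfying assignments = 6+2+6+2+4+4+4+4+6+2+6+2+4+4+4+4 = 64

64


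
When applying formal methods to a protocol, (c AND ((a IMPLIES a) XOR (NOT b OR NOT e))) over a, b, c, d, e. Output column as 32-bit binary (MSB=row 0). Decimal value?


Formula: (c AND ((a IMPLIES a) XOR (NOT b OR NOT e))) over a, b, c, d, e (32 rows)
Evaluate each row (bits = a,b,c,d,e, MSB first):
  row 0 [00000]: (0 AND ((0 IMPLIES 0) XOR (NOT 0 OR NOT 0))) -> 0
  row 1 [00001]: (0 AND ((0 IMPLIES 0) XOR (NOT 0 OR NOT 1))) -> 0
  row 2 [00010]: (0 AND ((0 IMPLIES 0) XOR (NOT 0 OR NOT 0))) -> 0
  row 3 [00011]: (0 AND ((0 IMPLIES 0) XOR (NOT 0 OR NOT 1))) -> 0
  row 4 [00100]: (1 AND ((0 IMPLIES 0) XOR (NOT 0 OR NOT 0))) -> 0
  row 5 [00101]: (1 AND ((0 IMPLIES 0) XOR (NOT 0 OR NOT 1))) -> 0
  row 6 [00110]: (1 AND ((0 IMPLIES 0) XOR (NOT 0 OR NOT 0))) -> 0
  row 7 [00111]: (1 AND ((0 IMPLIES 0) XOR (NOT 0 OR NOT 1))) -> 0
  row 8 [01000]: (0 AND ((0 IMPLIES 0) XOR (NOT 1 OR NOT 0))) -> 0
  row 9 [01001]: (0 AND ((0 IMPLIES 0) XOR (NOT 1 OR NOT 1))) -> 0
  row 10 [01010]: (0 AND ((0 IMPLIES 0) XOR (NOT 1 OR NOT 0))) -> 0
  row 11 [01011]: (0 AND ((0 IMPLIES 0) XOR (NOT 1 OR NOT 1))) -> 0
  row 12 [01100]: (1 AND ((0 IMPLIES 0) XOR (NOT 1 OR NOT 0))) -> 0
  row 13 [01101]: (1 AND ((0 IMPLIES 0) XOR (NOT 1 OR NOT 1))) -> 1
  row 14 [01110]: (1 AND ((0 IMPLIES 0) XOR (NOT 1 OR NOT 0))) -> 0
  row 15 [01111]: (1 AND ((0 IMPLIES 0) XOR (NOT 1 OR NOT 1))) -> 1
  row 16 [10000]: (0 AND ((1 IMPLIES 1) XOR (NOT 0 OR NOT 0))) -> 0
  row 17 [10001]: (0 AND ((1 IMPLIES 1) XOR (NOT 0 OR NOT 1))) -> 0
  row 18 [10010]: (0 AND ((1 IMPLIES 1) XOR (NOT 0 OR NOT 0))) -> 0
  row 19 [10011]: (0 AND ((1 IMPLIES 1) XOR (NOT 0 OR NOT 1))) -> 0
  row 20 [10100]: (1 AND ((1 IMPLIES 1) XOR (NOT 0 OR NOT 0))) -> 0
  row 21 [10101]: (1 AND ((1 IMPLIES 1) XOR (NOT 0 OR NOT 1))) -> 0
  row 22 [10110]: (1 AND ((1 IMPLIES 1) XOR (NOT 0 OR NOT 0))) -> 0
  row 23 [10111]: (1 AND ((1 IMPLIES 1) XOR (NOT 0 OR NOT 1))) -> 0
  row 24 [11000]: (0 AND ((1 IMPLIES 1) XOR (NOT 1 OR NOT 0))) -> 0
  row 25 [11001]: (0 AND ((1 IMPLIES 1) XOR (NOT 1 OR NOT 1))) -> 0
  row 26 [11010]: (0 AND ((1 IMPLIES 1) XOR (NOT 1 OR NOT 0))) -> 0
  row 27 [11011]: (0 AND ((1 IMPLIES 1) XOR (NOT 1 OR NOT 1))) -> 0
  row 28 [11100]: (1 AND ((1 IMPLIES 1) XOR (NOT 1 OR NOT 0))) -> 0
  row 29 [11101]: (1 AND ((1 IMPLIES 1) XOR (NOT 1 OR NOT 1))) -> 1
  row 30 [11110]: (1 AND ((1 IMPLIES 1) XOR (NOT 1 OR NOT 0))) -> 0
  row 31 [11111]: (1 AND ((1 IMPLIES 1) XOR (NOT 1 OR NOT 1))) -> 1
Full result column, 4 rows per line (a,b,c fixed per line; d,e runs 00..11 left to right):
  rows 0-3 [a,b,c=000]: 0000  = hex 0
  rows 4-7 [a,b,c=001]: 0000  = hex 0
  rows 8-11 [a,b,c=010]: 0000  = hex 0
  rows 12-15 [a,b,c=011]: 0101  = hex 5
  rows 16-19 [a,b,c=100]: 0000  = hex 0
  rows 20-23 [a,b,c=101]: 0000  = hex 0
  rows 24-27 [a,b,c=110]: 0000  = hex 0
  rows 28-31 [a,b,c=111]: 0101  = hex 5
Output column (row 0 .. row 31) = 00000000000001010000000000000101
Output column grouped in 4s = 0000 0000 0000 0101 0000 0000 0000 0101 = 0x00050005
Convert to decimal digit by digit (value = value*16 + digit):
  0 -> 0
  0*16 + 0 = 0
  0*16 + 0 = 0
  0*16 + 5 = 5
  5*16 + 0 = 80
  80*16 + 0 = 1280
  1280*16 + 0 = 20480
  20480*16 + 5 = 327685
Decimal = 327685

327685


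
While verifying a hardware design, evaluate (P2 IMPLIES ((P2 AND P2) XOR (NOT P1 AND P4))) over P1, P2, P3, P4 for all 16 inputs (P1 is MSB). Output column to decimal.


Formula: (P2 IMPLIES ((P2 AND P2) XOR (NOT P1 AND P4))) over P1, P2, P3, P4 (16 rows)
Evaluate each row (bits = P1,P2,P3,P4, MSB first):
  row 0 [0000]: (0 IMPLIES ((0 AND 0) XOR (NOT 0 AND 0))) -> 1
  row 1 [0001]: (0 IMPLIES ((0 AND 0) XOR (NOT 0 AND 1))) -> 1
  row 2 [0010]: (0 IMPLIES ((0 AND 0) XOR (NOT 0 AND 0))) -> 1
  row 3 [0011]: (0 IMPLIES ((0 AND 0) XOR (NOT 0 AND 1))) -> 1
  row 4 [0100]: (1 IMPLIES ((1 AND 1) XOR (NOT 0 AND 0))) -> 1
  row 5 [0101]: (1 IMPLIES ((1 AND 1) XOR (NOT 0 AND 1))) -> 0
  row 6 [0110]: (1 IMPLIES ((1 AND 1) XOR (NOT 0 AND 0))) -> 1
  row 7 [0111]: (1 IMPLIES ((1 AND 1) XOR (NOT 0 AND 1))) -> 0
  row 8 [1000]: (0 IMPLIES ((0 AND 0) XOR (NOT 1 AND 0))) -> 1
  row 9 [1001]: (0 IMPLIES ((0 AND 0) XOR (NOT 1 AND 1))) -> 1
  row 10 [1010]: (0 IMPLIES ((0 AND 0) XOR (NOT 1 AND 0))) -> 1
  row 11 [1011]: (0 IMPLIES ((0 AND 0) XOR (NOT 1 AND 1))) -> 1
  row 12 [1100]: (1 IMPLIES ((1 AND 1) XOR (NOT 1 AND 0))) -> 1
  row 13 [1101]: (1 IMPLIES ((1 AND 1) XOR (NOT 1 AND 1))) -> 1
  row 14 [1110]: (1 IMPLIES ((1 AND 1) XOR (NOT 1 AND 0))) -> 1
  row 15 [1111]: (1 IMPLIES ((1 AND 1) XOR (NOT 1 AND 1))) -> 1
Full result column, 4 rows per line (P1,P2 fixed per line; P3,P4 runs 00..11 left to right):
  rows 0-3 [P1,P2=00]: 1111  = hex F
  rows 4-7 [P1,P2=01]: 1010  = hex A
  rows 8-11 [P1,P2=10]: 1111  = hex F
  rows 12-15 [P1,P2=11]: 1111  = hex F
Output column (row 0 .. row 15) = 1111101011111111
Output column grouped in 4s = 1111 1010 1111 1111 = 0xFAFF
Convert to decimal digit by digit (value = value*16 + digit):
  F -> 15
  15*16 + 10 (A) = 250
  250*16 + 15 (F) = 4015
  4015*16 + 15 (F) = 64255
Decimal = 64255

64255


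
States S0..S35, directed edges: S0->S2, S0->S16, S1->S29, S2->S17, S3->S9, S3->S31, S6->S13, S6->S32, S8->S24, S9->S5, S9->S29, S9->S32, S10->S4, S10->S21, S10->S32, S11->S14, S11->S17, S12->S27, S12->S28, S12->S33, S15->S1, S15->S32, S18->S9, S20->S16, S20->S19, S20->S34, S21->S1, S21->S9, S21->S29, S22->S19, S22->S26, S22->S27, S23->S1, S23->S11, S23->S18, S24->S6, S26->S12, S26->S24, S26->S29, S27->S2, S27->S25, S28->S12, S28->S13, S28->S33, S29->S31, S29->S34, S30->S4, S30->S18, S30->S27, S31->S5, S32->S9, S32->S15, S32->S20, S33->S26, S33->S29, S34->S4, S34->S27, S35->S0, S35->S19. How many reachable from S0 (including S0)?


BFS from S0:
  layer 0: {S0}
  layer 1: {S2, S16}
  layer 2: {S17}
Reachable set: {S0, S2, S16, S17}
Count = 4

4


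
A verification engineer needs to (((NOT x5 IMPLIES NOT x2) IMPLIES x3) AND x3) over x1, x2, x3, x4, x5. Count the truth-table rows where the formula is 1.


Formula: (((NOT x5 IMPLIES NOT x2) IMPLIES x3) AND x3) over 5 vars (32 rows)
Evaluate each row (x1, x2, x3, x4, x5 as bits, MSB first):
  row 0 [00000]: (((NOT 0 IMPLIES NOT 0) IMPLIES 0) AND 0) -> 0
  row 1 [00001]: (((NOT 1 IMPLIES NOT 0) IMPLIES 0) AND 0) -> 0
  row 2 [00010]: (((NOT 0 IMPLIES NOT 0) IMPLIES 0) AND 0) -> 0
  row 3 [00011]: (((NOT 1 IMPLIES NOT 0) IMPLIES 0) AND 0) -> 0
  row 4 [00100]: (((NOT 0 IMPLIES NOT 0) IMPLIES 1) AND 1) -> 1
  row 5 [00101]: (((NOT 1 IMPLIES NOT 0) IMPLIES 1) AND 1) -> 1
  row 6 [00110]: (((NOT 0 IMPLIES NOT 0) IMPLIES 1) AND 1) -> 1
  row 7 [00111]: (((NOT 1 IMPLIES NOT 0) IMPLIES 1) AND 1) -> 1
  row 8 [01000]: (((NOT 0 IMPLIES NOT 1) IMPLIES 0) AND 0) -> 0
  row 9 [01001]: (((NOT 1 IMPLIES NOT 1) IMPLIES 0) AND 0) -> 0
  row 10 [01010]: (((NOT 0 IMPLIES NOT 1) IMPLIES 0) AND 0) -> 0
  row 11 [01011]: (((NOT 1 IMPLIES NOT 1) IMPLIES 0) AND 0) -> 0
  row 12 [01100]: (((NOT 0 IMPLIES NOT 1) IMPLIES 1) AND 1) -> 1
  row 13 [01101]: (((NOT 1 IMPLIES NOT 1) IMPLIES 1) AND 1) -> 1
  row 14 [01110]: (((NOT 0 IMPLIES NOT 1) IMPLIES 1) AND 1) -> 1
  row 15 [01111]: (((NOT 1 IMPLIES NOT 1) IMPLIES 1) AND 1) -> 1
  row 16 [10000]: (((NOT 0 IMPLIES NOT 0) IMPLIES 0) AND 0) -> 0
  row 17 [10001]: (((NOT 1 IMPLIES NOT 0) IMPLIES 0) AND 0) -> 0
  row 18 [10010]: (((NOT 0 IMPLIES NOT 0) IMPLIES 0) AND 0) -> 0
  row 19 [10011]: (((NOT 1 IMPLIES NOT 0) IMPLIES 0) AND 0) -> 0
  row 20 [10100]: (((NOT 0 IMPLIES NOT 0) IMPLIES 1) AND 1) -> 1
  row 21 [10101]: (((NOT 1 IMPLIES NOT 0) IMPLIES 1) AND 1) -> 1
  row 22 [10110]: (((NOT 0 IMPLIES NOT 0) IMPLIES 1) AND 1) -> 1
  row 23 [10111]: (((NOT 1 IMPLIES NOT 0) IMPLIES 1) AND 1) -> 1
  row 24 [11000]: (((NOT 0 IMPLIES NOT 1) IMPLIES 0) AND 0) -> 0
  row 25 [11001]: (((NOT 1 IMPLIES NOT 1) IMPLIES 0) AND 0) -> 0
  row 26 [11010]: (((NOT 0 IMPLIES NOT 1) IMPLIES 0) AND 0) -> 0
  row 27 [11011]: (((NOT 1 IMPLIES NOT 1) IMPLIES 0) AND 0) -> 0
  row 28 [11100]: (((NOT 0 IMPLIES NOT 1) IMPLIES 1) AND 1) -> 1
  row 29 [11101]: (((NOT 1 IMPLIES NOT 1) IMPLIES 1) AND 1) -> 1
  row 30 [11110]: (((NOT 0 IMPLIES NOT 1) IMPLIES 1) AND 1) -> 1
  row 31 [11111]: (((NOT 1 IMPLIES NOT 1) IMPLIES 1) AND 1) -> 1
Full result column, 8 rows per line (x1,x2 fixed per line; x3,x4,x5 runs 000..111 left to right):
  rows 0-7 [x1,x2=00]: 00001111  (ones: 4)
  rows 8-15 [x1,x2=01]: 00001111  (ones: 4)
  rows 16-23 [x1,x2=10]: 00001111  (ones: 4)
  rows 24-31 [x1,x2=11]: 00001111  (ones: 4)
Count of 1-rows = 4+4+4+4 = 16

16


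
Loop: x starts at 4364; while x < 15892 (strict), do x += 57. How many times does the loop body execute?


Step 1: x goes from 4364 toward 15892 by 57; the body runs while x<15892, so iterations = ceil((bound-start)/step)
Step 2: Distance=11528
Step 3: ceil(11528/57)=203

203


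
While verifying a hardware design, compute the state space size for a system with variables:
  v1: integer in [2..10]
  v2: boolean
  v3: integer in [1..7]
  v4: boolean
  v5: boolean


State space = product of domain sizes of all variables.
Domain sizes:
  v1 (integer in [2..10]): 9
  v2 (boolean): 2
  v3 (integer in [1..7]): 7
  v4 (boolean): 2
  v5 (boolean): 2
Product = 9 * 2 * 7 * 2 * 2 = 504

504


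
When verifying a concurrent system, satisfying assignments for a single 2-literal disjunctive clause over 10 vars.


Step 1: Total=2^10=1024
Step 2: Unsat when all 2 false: 2^8=256
Step 3: Sat=1024-256=768

768


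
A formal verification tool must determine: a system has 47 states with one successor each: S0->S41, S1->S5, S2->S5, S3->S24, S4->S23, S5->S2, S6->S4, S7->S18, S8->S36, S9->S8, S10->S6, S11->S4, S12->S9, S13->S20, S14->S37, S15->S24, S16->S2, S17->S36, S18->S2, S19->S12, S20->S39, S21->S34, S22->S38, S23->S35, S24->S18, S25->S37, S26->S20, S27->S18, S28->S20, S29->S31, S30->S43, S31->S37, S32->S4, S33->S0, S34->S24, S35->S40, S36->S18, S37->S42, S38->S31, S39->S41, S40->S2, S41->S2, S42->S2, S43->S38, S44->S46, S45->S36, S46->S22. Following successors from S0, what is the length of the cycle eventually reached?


Trace from S0 until a state repeats:
  S0 -> S41 -> S2 -> S5 -> S2
S2 first seen at step 2, revisited at step 4.
Cycle length = 4 - 2 = 2

2


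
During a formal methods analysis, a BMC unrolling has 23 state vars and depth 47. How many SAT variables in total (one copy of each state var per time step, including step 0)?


BMC unrolls to depth k, creating one copy of each state var for steps 0..k.
Step count = 47 + 1 = 48 (steps 0 through 47)
Vars per step = 23
Total = 23 * 48 = 1104

1104


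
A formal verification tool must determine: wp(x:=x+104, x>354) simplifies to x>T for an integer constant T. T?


Formula: wp(x:=E, P) = P[E/x] (substitute E for x in postcondition)
Step 1: Postcondition: x>354
Step 2: Substitute x+104 for x: x+104>354
Step 3: Solve for x: x > 354-104 = 250

250


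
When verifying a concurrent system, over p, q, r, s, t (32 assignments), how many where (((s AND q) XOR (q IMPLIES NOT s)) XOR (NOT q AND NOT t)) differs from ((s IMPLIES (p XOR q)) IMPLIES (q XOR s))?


F1 = (((s AND q) XOR (q IMPLIES NOT s)) XOR (NOT q AND NOT t))
F2 = ((s IMPLIES (p XOR q)) IMPLIES (q XOR s))
Evaluate both on each of 32 rows (bits = p,q,r,s,t):
  row 0 [00000]: F1=0 F2=0 -> 0
  row 1 [00001]: F1=1 F2=0 (differ) -> 1
  row 2 [00010]: F1=0 F2=1 (differ) -> 1
  row 3 [00011]: F1=1 F2=1 -> 0
  row 4 [00100]: F1=0 F2=0 -> 0
  row 5 [00101]: F1=1 F2=0 (differ) -> 1
  row 6 [00110]: F1=0 F2=1 (differ) -> 1
  row 7 [00111]: F1=1 F2=1 -> 0
  row 8 [01000]: F1=1 F2=1 -> 0
  row 9 [01001]: F1=1 F2=1 -> 0
  row 10 [01010]: F1=1 F2=0 (differ) -> 1
  row 11 [01011]: F1=1 F2=0 (differ) -> 1
  row 12 [01100]: F1=1 F2=1 -> 0
  row 13 [01101]: F1=1 F2=1 -> 0
  row 14 [01110]: F1=1 F2=0 (differ) -> 1
  row 15 [01111]: F1=1 F2=0 (differ) -> 1
  row 16 [10000]: F1=0 F2=0 -> 0
  row 17 [10001]: F1=1 F2=0 (differ) -> 1
  row 18 [10010]: F1=0 F2=1 (differ) -> 1
  row 19 [10011]: F1=1 F2=1 -> 0
  row 20 [10100]: F1=0 F2=0 -> 0
  row 21 [10101]: F1=1 F2=0 (differ) -> 1
  row 22 [10110]: F1=0 F2=1 (differ) -> 1
  row 23 [10111]: F1=1 F2=1 -> 0
  row 24 [11000]: F1=1 F2=1 -> 0
  row 25 [11001]: F1=1 F2=1 -> 0
  row 26 [11010]: F1=1 F2=1 -> 0
  row 27 [11011]: F1=1 F2=1 -> 0
  row 28 [11100]: F1=1 F2=1 -> 0
  row 29 [11101]: F1=1 F2=1 -> 0
  row 30 [11110]: F1=1 F2=1 -> 0
  row 31 [11111]: F1=1 F2=1 -> 0
Full result column, 8 rows per line (p,q fixed per line; r,s,t runs 000..111 left to right):
  rows 0-7 [p,q=00]: 01100110  (ones: 4)
  rows 8-15 [p,q=01]: 00110011  (ones: 4)
  rows 16-23 [p,q=10]: 01100110  (ones: 4)
  rows 24-31 [p,q=11]: 00000000  (ones: 0)
Disagreements = 4+4+4+0 = 12

12


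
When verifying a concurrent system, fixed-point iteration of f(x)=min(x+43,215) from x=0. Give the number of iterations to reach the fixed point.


Step 1: x=0, cap=215, increment=43
Step 2: x grows by 43 each step until capped at 215; fixed point is x=215
Step 3: iterations = ceil(215/43) = 5

5


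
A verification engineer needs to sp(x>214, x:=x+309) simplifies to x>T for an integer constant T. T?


Formula: sp(P, x:=E) = exists old_x. (x = E[old_x/x]) AND P[old_x/x] (old_x is the value of x before the assignment; eliminate old_x by solving x = E[old_x/x] for old_x)
Step 1: Precondition P: x>214, i.e. old_x > 214
Step 2: Assignment gives x = old_x + 309, so old_x = x - 309
Step 3: Substitute into P: x - 309 > 214
Step 4: Simplify: x > 214+309 = 523

523


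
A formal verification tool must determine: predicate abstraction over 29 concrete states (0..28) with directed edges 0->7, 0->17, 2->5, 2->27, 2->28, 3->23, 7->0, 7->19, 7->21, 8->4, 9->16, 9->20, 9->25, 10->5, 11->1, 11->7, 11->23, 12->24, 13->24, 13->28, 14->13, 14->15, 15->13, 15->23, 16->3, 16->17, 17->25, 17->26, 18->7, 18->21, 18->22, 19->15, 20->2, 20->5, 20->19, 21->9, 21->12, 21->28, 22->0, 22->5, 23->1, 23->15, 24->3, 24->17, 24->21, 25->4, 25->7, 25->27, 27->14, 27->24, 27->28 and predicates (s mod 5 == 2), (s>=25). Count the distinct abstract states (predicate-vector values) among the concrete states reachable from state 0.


BFS from 0:
Concrete reachable: {0, 1, 2, 3, 4, 5, 7, 9, 12, 13, 14, 15, 16, 17, 19, 20, 21, 23, 24, 25, 26, 27, 28}
Abstract via predicates (s mod 5 == 2), (s>=25):
  (0,0) <- {0, 1, 3, 4, 5, 9, 13, 14, 15, 16, 19, 20, 21, 23, 24}
  (0,1) <- {25, 26, 28}
  (1,0) <- {2, 7, 12, 17}
  (1,1) <- {27}
Distinct abstract states = 4

4


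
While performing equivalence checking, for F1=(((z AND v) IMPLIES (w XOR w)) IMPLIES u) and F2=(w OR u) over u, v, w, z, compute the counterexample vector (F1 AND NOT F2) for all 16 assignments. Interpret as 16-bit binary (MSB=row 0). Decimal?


F1 = (((z AND v) IMPLIES (w XOR w)) IMPLIES u)
F2 = (w OR u)
Counterexample to F1=>F2 is where F1=1 and F2=0.
Evaluate each row (bits = u,v,w,z, MSB first):
  row 0 [0000]: F1=0 F2=0 -> F1&~F2 -> 0
  row 1 [0001]: F1=0 F2=0 -> F1&~F2 -> 0
  row 2 [0010]: F1=0 F2=1 -> F1&~F2 -> 0
  row 3 [0011]: F1=0 F2=1 -> F1&~F2 -> 0
  row 4 [0100]: F1=0 F2=0 -> F1&~F2 -> 0
  row 5 [0101]: F1=1 F2=0 -> F1&~F2 -> 1
  row 6 [0110]: F1=0 F2=1 -> F1&~F2 -> 0
  row 7 [0111]: F1=1 F2=1 -> F1&~F2 -> 0
  row 8 [1000]: F1=1 F2=1 -> F1&~F2 -> 0
  row 9 [1001]: F1=1 F2=1 -> F1&~F2 -> 0
  row 10 [1010]: F1=1 F2=1 -> F1&~F2 -> 0
  row 11 [1011]: F1=1 F2=1 -> F1&~F2 -> 0
  row 12 [1100]: F1=1 F2=1 -> F1&~F2 -> 0
  row 13 [1101]: F1=1 F2=1 -> F1&~F2 -> 0
  row 14 [1110]: F1=1 F2=1 -> F1&~F2 -> 0
  row 15 [1111]: F1=1 F2=1 -> F1&~F2 -> 0
Full result column, 4 rows per line (u,v fixed per line; w,z runs 00..11 left to right):
  rows 0-3 [u,v=00]: 0000  = hex 0
  rows 4-7 [u,v=01]: 0100  = hex 4
  rows 8-11 [u,v=10]: 0000  = hex 0
  rows 12-15 [u,v=11]: 0000  = hex 0
Counterexample vector (row 0 .. row 15) = 0000010000000000
Output column grouped in 4s = 0000 0100 0000 0000 = 0x0400
Convert to decimal digit by digit (value = value*16 + digit):
  0 -> 0
  0*16 + 4 = 4
  4*16 + 0 = 64
  64*16 + 0 = 1024
Decimal = 1024

1024


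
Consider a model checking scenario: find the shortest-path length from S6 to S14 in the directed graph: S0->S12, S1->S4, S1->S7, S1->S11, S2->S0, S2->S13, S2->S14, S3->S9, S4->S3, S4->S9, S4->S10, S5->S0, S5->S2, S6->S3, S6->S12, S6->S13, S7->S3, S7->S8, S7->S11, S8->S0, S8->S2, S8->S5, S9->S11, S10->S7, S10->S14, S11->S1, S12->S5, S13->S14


BFS layer-by-layer from S6:
  dist 0: {S6}
  dist 1: {S3, S12, S13}
  dist 2: {S5, S9, S14}
  -> S14 reached at distance 2
Shortest path length = 2

2


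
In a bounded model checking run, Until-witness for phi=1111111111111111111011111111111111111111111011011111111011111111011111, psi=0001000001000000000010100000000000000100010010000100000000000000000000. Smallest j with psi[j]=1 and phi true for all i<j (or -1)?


(phi U psi) at 0: need smallest j with psi[j]=1 and phi[i]=1 for all i in [0,j).
Scan from step 0:
  step 0: phi=1, psi=0 -> continue
  step 1: phi=1, psi=0 -> continue
  step 2: phi=1, psi=0 -> continue
  step 3: psi=1 and phi held for [0,3) -> witness found
Witness step = 3

3


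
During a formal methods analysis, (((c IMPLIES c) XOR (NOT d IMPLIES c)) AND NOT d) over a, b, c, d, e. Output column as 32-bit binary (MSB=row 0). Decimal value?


Formula: (((c IMPLIES c) XOR (NOT d IMPLIES c)) AND NOT d) over a, b, c, d, e (32 rows)
Evaluate each row (bits = a,b,c,d,e, MSB first):
  row 0 [00000]: (((0 IMPLIES 0) XOR (NOT 0 IMPLIES 0)) AND NOT 0) -> 1
  row 1 [00001]: (((0 IMPLIES 0) XOR (NOT 0 IMPLIES 0)) AND NOT 0) -> 1
  row 2 [00010]: (((0 IMPLIES 0) XOR (NOT 1 IMPLIES 0)) AND NOT 1) -> 0
  row 3 [00011]: (((0 IMPLIES 0) XOR (NOT 1 IMPLIES 0)) AND NOT 1) -> 0
  row 4 [00100]: (((1 IMPLIES 1) XOR (NOT 0 IMPLIES 1)) AND NOT 0) -> 0
  row 5 [00101]: (((1 IMPLIES 1) XOR (NOT 0 IMPLIES 1)) AND NOT 0) -> 0
  row 6 [00110]: (((1 IMPLIES 1) XOR (NOT 1 IMPLIES 1)) AND NOT 1) -> 0
  row 7 [00111]: (((1 IMPLIES 1) XOR (NOT 1 IMPLIES 1)) AND NOT 1) -> 0
  row 8 [01000]: (((0 IMPLIES 0) XOR (NOT 0 IMPLIES 0)) AND NOT 0) -> 1
  row 9 [01001]: (((0 IMPLIES 0) XOR (NOT 0 IMPLIES 0)) AND NOT 0) -> 1
  row 10 [01010]: (((0 IMPLIES 0) XOR (NOT 1 IMPLIES 0)) AND NOT 1) -> 0
  row 11 [01011]: (((0 IMPLIES 0) XOR (NOT 1 IMPLIES 0)) AND NOT 1) -> 0
  row 12 [01100]: (((1 IMPLIES 1) XOR (NOT 0 IMPLIES 1)) AND NOT 0) -> 0
  row 13 [01101]: (((1 IMPLIES 1) XOR (NOT 0 IMPLIES 1)) AND NOT 0) -> 0
  row 14 [01110]: (((1 IMPLIES 1) XOR (NOT 1 IMPLIES 1)) AND NOT 1) -> 0
  row 15 [01111]: (((1 IMPLIES 1) XOR (NOT 1 IMPLIES 1)) AND NOT 1) -> 0
  row 16 [10000]: (((0 IMPLIES 0) XOR (NOT 0 IMPLIES 0)) AND NOT 0) -> 1
  row 17 [10001]: (((0 IMPLIES 0) XOR (NOT 0 IMPLIES 0)) AND NOT 0) -> 1
  row 18 [10010]: (((0 IMPLIES 0) XOR (NOT 1 IMPLIES 0)) AND NOT 1) -> 0
  row 19 [10011]: (((0 IMPLIES 0) XOR (NOT 1 IMPLIES 0)) AND NOT 1) -> 0
  row 20 [10100]: (((1 IMPLIES 1) XOR (NOT 0 IMPLIES 1)) AND NOT 0) -> 0
  row 21 [10101]: (((1 IMPLIES 1) XOR (NOT 0 IMPLIES 1)) AND NOT 0) -> 0
  row 22 [10110]: (((1 IMPLIES 1) XOR (NOT 1 IMPLIES 1)) AND NOT 1) -> 0
  row 23 [10111]: (((1 IMPLIES 1) XOR (NOT 1 IMPLIES 1)) AND NOT 1) -> 0
  row 24 [11000]: (((0 IMPLIES 0) XOR (NOT 0 IMPLIES 0)) AND NOT 0) -> 1
  row 25 [11001]: (((0 IMPLIES 0) XOR (NOT 0 IMPLIES 0)) AND NOT 0) -> 1
  row 26 [11010]: (((0 IMPLIES 0) XOR (NOT 1 IMPLIES 0)) AND NOT 1) -> 0
  row 27 [11011]: (((0 IMPLIES 0) XOR (NOT 1 IMPLIES 0)) AND NOT 1) -> 0
  row 28 [11100]: (((1 IMPLIES 1) XOR (NOT 0 IMPLIES 1)) AND NOT 0) -> 0
  row 29 [11101]: (((1 IMPLIES 1) XOR (NOT 0 IMPLIES 1)) AND NOT 0) -> 0
  row 30 [11110]: (((1 IMPLIES 1) XOR (NOT 1 IMPLIES 1)) AND NOT 1) -> 0
  row 31 [11111]: (((1 IMPLIES 1) XOR (NOT 1 IMPLIES 1)) AND NOT 1) -> 0
Full result column, 4 rows per line (a,b,c fixed per line; d,e runs 00..11 left to right):
  rows 0-3 [a,b,c=000]: 1100  = hex C
  rows 4-7 [a,b,c=001]: 0000  = hex 0
  rows 8-11 [a,b,c=010]: 1100  = hex C
  rows 12-15 [a,b,c=011]: 0000  = hex 0
  rows 16-19 [a,b,c=100]: 1100  = hex C
  rows 20-23 [a,b,c=101]: 0000  = hex 0
  rows 24-27 [a,b,c=110]: 1100  = hex C
  rows 28-31 [a,b,c=111]: 0000  = hex 0
Output column (row 0 .. row 31) = 11000000110000001100000011000000
Output column grouped in 4s = 1100 0000 1100 0000 1100 0000 1100 0000 = 0xC0C0C0C0
Convert to decimal digit by digit (value = value*16 + digit):
  C -> 12
  12*16 + 0 = 192
  192*16 + 12 (C) = 3084
  3084*16 + 0 = 49344
  49344*16 + 12 (C) = 789516
  789516*16 + 0 = 12632256
  12632256*16 + 12 (C) = 202116108
  202116108*16 + 0 = 3233857728
Decimal = 3233857728

3233857728


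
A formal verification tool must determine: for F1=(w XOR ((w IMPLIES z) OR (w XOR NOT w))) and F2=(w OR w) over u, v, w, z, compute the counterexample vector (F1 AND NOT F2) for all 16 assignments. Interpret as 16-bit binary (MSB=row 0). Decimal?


F1 = (w XOR ((w IMPLIES z) OR (w XOR NOT w)))
F2 = (w OR w)
Counterexample to F1=>F2 is where F1=1 and F2=0.
Evaluate each row (bits = u,v,w,z, MSB first):
  row 0 [0000]: F1=1 F2=0 -> F1&~F2 -> 1
  row 1 [0001]: F1=1 F2=0 -> F1&~F2 -> 1
  row 2 [0010]: F1=0 F2=1 -> F1&~F2 -> 0
  row 3 [0011]: F1=0 F2=1 -> F1&~F2 -> 0
  row 4 [0100]: F1=1 F2=0 -> F1&~F2 -> 1
  row 5 [0101]: F1=1 F2=0 -> F1&~F2 -> 1
  row 6 [0110]: F1=0 F2=1 -> F1&~F2 -> 0
  row 7 [0111]: F1=0 F2=1 -> F1&~F2 -> 0
  row 8 [1000]: F1=1 F2=0 -> F1&~F2 -> 1
  row 9 [1001]: F1=1 F2=0 -> F1&~F2 -> 1
  row 10 [1010]: F1=0 F2=1 -> F1&~F2 -> 0
  row 11 [1011]: F1=0 F2=1 -> F1&~F2 -> 0
  row 12 [1100]: F1=1 F2=0 -> F1&~F2 -> 1
  row 13 [1101]: F1=1 F2=0 -> F1&~F2 -> 1
  row 14 [1110]: F1=0 F2=1 -> F1&~F2 -> 0
  row 15 [1111]: F1=0 F2=1 -> F1&~F2 -> 0
Full result column, 4 rows per line (u,v fixed per line; w,z runs 00..11 left to right):
  rows 0-3 [u,v=00]: 1100  = hex C
  rows 4-7 [u,v=01]: 1100  = hex C
  rows 8-11 [u,v=10]: 1100  = hex C
  rows 12-15 [u,v=11]: 1100  = hex C
Counterexample vector (row 0 .. row 15) = 1100110011001100
Output column grouped in 4s = 1100 1100 1100 1100 = 0xCCCC
Convert to decimal digit by digit (value = value*16 + digit):
  C -> 12
  12*16 + 12 (C) = 204
  204*16 + 12 (C) = 3276
  3276*16 + 12 (C) = 52428
Decimal = 52428

52428
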